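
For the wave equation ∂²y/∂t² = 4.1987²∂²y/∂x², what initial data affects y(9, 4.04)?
Domain of dependence: [-7.962748, 25.962748]. Signals travel at speed 4.1987, so data within |x - 9| ≤ 4.1987·4.04 = 16.962748 can reach the point.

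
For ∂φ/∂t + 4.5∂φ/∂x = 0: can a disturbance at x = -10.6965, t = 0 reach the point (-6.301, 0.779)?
No. Only data at x = -9.8065 affects (-6.301, 0.779). Advection has one-way propagation along characteristics.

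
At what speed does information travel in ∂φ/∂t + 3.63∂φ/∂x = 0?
Speed = 3.63. Information travels along x - 3.63t = const (rightward).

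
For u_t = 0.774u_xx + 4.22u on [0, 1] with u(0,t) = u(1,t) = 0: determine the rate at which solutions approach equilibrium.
Eigenvalues: λₙ = 0.774n²π²/1² - 4.22.
First three modes:
  n=1: λ₁ = 0.774π² - 4.22 ≈ 3.419
  n=2: λ₂ = 3.096π² - 4.22 ≈ 26.336
  n=3: λ₃ = 6.966π² - 4.22 ≈ 64.532
Since 0.774π² ≈ 7.639 > 4.22, all λₙ > 0.
The n=1 mode decays slowest → dominates as t → ∞.
Asymptotic: u ~ c₁ sin(πx/1) e^{-λ₁t} with decay rate λ₁ ≈ 3.419.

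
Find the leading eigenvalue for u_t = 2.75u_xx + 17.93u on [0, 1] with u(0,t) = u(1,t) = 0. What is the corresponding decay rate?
Eigenvalues: λₙ = 2.75n²π²/1² - 17.93.
First three modes:
  n=1: λ₁ = 2.75π² - 17.93 ≈ 9.211
  n=2: λ₂ = 11π² - 17.93 ≈ 90.636
  n=3: λ₃ = 24.75π² - 17.93 ≈ 226.343
Since 2.75π² ≈ 27.141 > 17.93, all λₙ > 0.
The n=1 mode decays slowest → dominates as t → ∞.
Asymptotic: u ~ c₁ sin(πx/1) e^{-λ₁t} with decay rate λ₁ ≈ 9.211.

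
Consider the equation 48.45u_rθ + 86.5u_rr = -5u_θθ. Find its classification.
Rewriting in standard form: 86.5u_rr + 48.45u_rθ + 5u_θθ = 0. Hyperbolic. (A = 86.5, B = 48.45, C = 5 gives B² - 4AC = 617.4025.)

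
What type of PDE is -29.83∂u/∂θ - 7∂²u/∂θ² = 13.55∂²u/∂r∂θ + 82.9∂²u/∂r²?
Rewriting in standard form: -82.9∂²u/∂r² - 13.55∂²u/∂r∂θ - 7∂²u/∂θ² - 29.83∂u/∂θ = 0. With A = -82.9, B = -13.55, C = -7, the discriminant is -2137.5975. This is an elliptic PDE.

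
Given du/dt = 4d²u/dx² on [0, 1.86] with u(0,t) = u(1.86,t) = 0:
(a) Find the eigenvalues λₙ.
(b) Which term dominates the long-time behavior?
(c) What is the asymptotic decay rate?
Eigenvalues: λₙ = 4n²π²/1.86².
First three modes:
  n=1: λ₁ = 4π²/1.86² ≈ 11.411
  n=2: λ₂ = 16π²/1.86² ≈ 45.645 (4× faster decay)
  n=3: λ₃ = 36π²/1.86² ≈ 102.701 (9× faster decay)
As t → ∞, higher modes decay exponentially faster. The n=1 mode dominates: u ~ c₁ sin(πx/1.86) e^{-λ₁t}.
Decay rate: λ₁ = 4π²/1.86² ≈ 11.411.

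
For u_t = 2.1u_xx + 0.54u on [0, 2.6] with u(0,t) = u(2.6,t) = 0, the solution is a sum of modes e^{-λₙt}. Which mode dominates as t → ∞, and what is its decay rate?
Eigenvalues: λₙ = 2.1n²π²/2.6² - 0.54.
First three modes:
  n=1: λ₁ = 2.1π²/2.6² - 0.54 ≈ 2.526
  n=2: λ₂ = 8.4π²/2.6² - 0.54 ≈ 11.724
  n=3: λ₃ = 18.9π²/2.6² - 0.54 ≈ 27.054
Since 2.1π²/2.6² ≈ 3.066 > 0.54, all λₙ > 0.
The n=1 mode decays slowest → dominates as t → ∞.
Asymptotic: u ~ c₁ sin(πx/2.6) e^{-λ₁t} with decay rate λ₁ ≈ 2.526.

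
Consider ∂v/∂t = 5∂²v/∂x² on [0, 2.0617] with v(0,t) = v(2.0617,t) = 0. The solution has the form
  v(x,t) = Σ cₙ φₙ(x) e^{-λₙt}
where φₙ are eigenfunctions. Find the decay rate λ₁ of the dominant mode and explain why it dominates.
Eigenvalues: λₙ = 5n²π²/2.0617².
First three modes:
  n=1: λ₁ = 5π²/2.0617² ≈ 11.61
  n=2: λ₂ = 20π²/2.0617² ≈ 46.439 (4× faster decay)
  n=3: λ₃ = 45π²/2.0617² ≈ 104.487 (9× faster decay)
As t → ∞, higher modes decay exponentially faster. The n=1 mode dominates: v ~ c₁ sin(πx/2.0617) e^{-λ₁t}.
Decay rate: λ₁ = 5π²/2.0617² ≈ 11.61.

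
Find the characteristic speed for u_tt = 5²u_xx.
Speed = 5. Information travels along characteristics x = x₀ ± 5t.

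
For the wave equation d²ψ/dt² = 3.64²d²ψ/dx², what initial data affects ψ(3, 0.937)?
Domain of dependence: [-0.41068, 6.41068]. Signals travel at speed 3.64, so data within |x - 3| ≤ 3.64·0.937 = 3.41068 can reach the point.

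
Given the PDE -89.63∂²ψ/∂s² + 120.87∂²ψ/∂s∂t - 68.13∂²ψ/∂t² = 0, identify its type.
The second-order coefficients are A = -89.63, B = 120.87, C = -68.13. Since B² - 4AC = -9816.4107 < 0, this is an elliptic PDE.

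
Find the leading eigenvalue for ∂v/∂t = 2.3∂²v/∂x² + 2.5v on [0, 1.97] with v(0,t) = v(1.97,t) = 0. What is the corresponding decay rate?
Eigenvalues: λₙ = 2.3n²π²/1.97² - 2.5.
First three modes:
  n=1: λ₁ = 2.3π²/1.97² - 2.5 ≈ 3.349
  n=2: λ₂ = 9.2π²/1.97² - 2.5 ≈ 20.897
  n=3: λ₃ = 20.7π²/1.97² - 2.5 ≈ 50.143
Since 2.3π²/1.97² ≈ 5.849 > 2.5, all λₙ > 0.
The n=1 mode decays slowest → dominates as t → ∞.
Asymptotic: v ~ c₁ sin(πx/1.97) e^{-λ₁t} with decay rate λ₁ ≈ 3.349.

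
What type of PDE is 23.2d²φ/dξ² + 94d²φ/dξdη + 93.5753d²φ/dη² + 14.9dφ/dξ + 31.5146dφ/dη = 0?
With A = 23.2, B = 94, C = 93.5753, the discriminant is 152.21216. This is a hyperbolic PDE.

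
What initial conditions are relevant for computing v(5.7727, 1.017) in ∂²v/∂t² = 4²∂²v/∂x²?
Domain of dependence: [1.7047, 9.8407]. Signals travel at speed 4, so data within |x - 5.7727| ≤ 4·1.017 = 4.068 can reach the point.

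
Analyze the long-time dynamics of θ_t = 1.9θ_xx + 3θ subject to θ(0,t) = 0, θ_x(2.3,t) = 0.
Long-time behavior: θ grows unboundedly. Reaction dominates diffusion (r=3 > κπ²/(4L²)≈0.89); solution grows exponentially.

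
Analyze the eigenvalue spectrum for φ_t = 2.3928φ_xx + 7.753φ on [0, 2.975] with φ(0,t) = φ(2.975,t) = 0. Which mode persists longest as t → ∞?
Eigenvalues: λₙ = 2.3928n²π²/2.975² - 7.753.
First three modes:
  n=1: λ₁ = 2.3928π²/2.975² - 7.753 ≈ -5.085
  n=2: λ₂ = 9.5712π²/2.975² - 7.753 ≈ 2.92
  n=3: λ₃ = 21.5352π²/2.975² - 7.753 ≈ 16.262
Since 2.3928π²/2.975² ≈ 2.668 < 7.753, λ₁ < 0.
The n=1 mode grows fastest (−λₙ is largest for n=1) → dominates.
Asymptotic: φ ~ c₁ sin(πx/2.975) e^{5.085t} (exponential growth at rate −λ₁ ≈ 5.085).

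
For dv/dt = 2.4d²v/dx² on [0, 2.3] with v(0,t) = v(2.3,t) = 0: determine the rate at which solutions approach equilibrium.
Eigenvalues: λₙ = 2.4n²π²/2.3².
First three modes:
  n=1: λ₁ = 2.4π²/2.3² ≈ 4.478
  n=2: λ₂ = 9.6π²/2.3² ≈ 17.911 (4× faster decay)
  n=3: λ₃ = 21.6π²/2.3² ≈ 40.299 (9× faster decay)
As t → ∞, higher modes decay exponentially faster. The n=1 mode dominates: v ~ c₁ sin(πx/2.3) e^{-λ₁t}.
Decay rate: λ₁ = 2.4π²/2.3² ≈ 4.478.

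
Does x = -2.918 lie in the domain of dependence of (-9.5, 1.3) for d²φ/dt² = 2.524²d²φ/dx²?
No. The domain of dependence is [-12.7812, -6.2188], and -2.918 is outside this interval.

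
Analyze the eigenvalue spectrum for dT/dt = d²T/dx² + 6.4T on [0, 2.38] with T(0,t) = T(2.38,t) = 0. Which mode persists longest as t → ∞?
Eigenvalues: λₙ = n²π²/2.38² - 6.4.
First three modes:
  n=1: λ₁ = π²/2.38² - 6.4 ≈ -4.658
  n=2: λ₂ = 4π²/2.38² - 6.4 ≈ 0.57
  n=3: λ₃ = 9π²/2.38² - 6.4 ≈ 9.282
Since π²/2.38² ≈ 1.742 < 6.4, λ₁ < 0.
The n=1 mode grows fastest (−λₙ is largest for n=1) → dominates.
Asymptotic: T ~ c₁ sin(πx/2.38) e^{4.658t} (exponential growth at rate −λ₁ ≈ 4.658).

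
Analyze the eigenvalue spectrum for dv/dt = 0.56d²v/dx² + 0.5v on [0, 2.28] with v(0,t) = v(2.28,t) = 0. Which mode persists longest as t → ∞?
Eigenvalues: λₙ = 0.56n²π²/2.28² - 0.5.
First three modes:
  n=1: λ₁ = 0.56π²/2.28² - 0.5 ≈ 0.563
  n=2: λ₂ = 2.24π²/2.28² - 0.5 ≈ 3.753
  n=3: λ₃ = 5.04π²/2.28² - 0.5 ≈ 9.069
Since 0.56π²/2.28² ≈ 1.063 > 0.5, all λₙ > 0.
The n=1 mode decays slowest → dominates as t → ∞.
Asymptotic: v ~ c₁ sin(πx/2.28) e^{-λ₁t} with decay rate λ₁ ≈ 0.563.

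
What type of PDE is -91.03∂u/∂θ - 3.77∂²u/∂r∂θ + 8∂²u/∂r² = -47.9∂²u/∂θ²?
Rewriting in standard form: 8∂²u/∂r² - 3.77∂²u/∂r∂θ + 47.9∂²u/∂θ² - 91.03∂u/∂θ = 0. With A = 8, B = -3.77, C = 47.9, the discriminant is -1518.5871. This is an elliptic PDE.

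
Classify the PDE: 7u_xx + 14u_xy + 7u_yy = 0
A = 7, B = 14, C = 7. Discriminant B² - 4AC = 0. Since 0 = 0, parabolic.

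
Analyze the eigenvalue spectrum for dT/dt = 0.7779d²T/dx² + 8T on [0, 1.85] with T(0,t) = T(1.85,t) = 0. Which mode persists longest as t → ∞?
Eigenvalues: λₙ = 0.7779n²π²/1.85² - 8.
First three modes:
  n=1: λ₁ = 0.7779π²/1.85² - 8 ≈ -5.757
  n=2: λ₂ = 3.1116π²/1.85² - 8 ≈ 0.973
  n=3: λ₃ = 7.0011π²/1.85² - 8 ≈ 12.189
Since 0.7779π²/1.85² ≈ 2.243 < 8, λ₁ < 0.
The n=1 mode grows fastest (−λₙ is largest for n=1) → dominates.
Asymptotic: T ~ c₁ sin(πx/1.85) e^{5.757t} (exponential growth at rate −λ₁ ≈ 5.757).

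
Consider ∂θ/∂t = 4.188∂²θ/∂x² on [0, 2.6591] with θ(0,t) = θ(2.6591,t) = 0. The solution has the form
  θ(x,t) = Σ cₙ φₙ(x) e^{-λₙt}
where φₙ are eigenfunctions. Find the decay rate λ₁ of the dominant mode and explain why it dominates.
Eigenvalues: λₙ = 4.188n²π²/2.6591².
First three modes:
  n=1: λ₁ = 4.188π²/2.6591² ≈ 5.846
  n=2: λ₂ = 16.752π²/2.6591² ≈ 23.383 (4× faster decay)
  n=3: λ₃ = 37.692π²/2.6591² ≈ 52.611 (9× faster decay)
As t → ∞, higher modes decay exponentially faster. The n=1 mode dominates: θ ~ c₁ sin(πx/2.6591) e^{-λ₁t}.
Decay rate: λ₁ = 4.188π²/2.6591² ≈ 5.846.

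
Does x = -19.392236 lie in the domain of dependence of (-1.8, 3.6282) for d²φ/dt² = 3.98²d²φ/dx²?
No. The domain of dependence is [-16.240236, 12.640236], and -19.392236 is outside this interval.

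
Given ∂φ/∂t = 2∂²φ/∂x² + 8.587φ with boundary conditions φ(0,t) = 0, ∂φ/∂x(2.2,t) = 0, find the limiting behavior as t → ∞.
φ grows unboundedly. Reaction dominates diffusion (r=8.587 > κπ²/(4L²)≈1.02); solution grows exponentially.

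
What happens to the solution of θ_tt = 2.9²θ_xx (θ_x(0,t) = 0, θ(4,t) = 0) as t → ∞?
θ oscillates (no decay). Energy is conserved; the solution oscillates indefinitely as standing waves.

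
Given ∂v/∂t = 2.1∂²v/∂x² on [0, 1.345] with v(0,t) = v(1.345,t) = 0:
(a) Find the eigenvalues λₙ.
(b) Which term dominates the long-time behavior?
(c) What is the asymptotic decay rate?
Eigenvalues: λₙ = 2.1n²π²/1.345².
First three modes:
  n=1: λ₁ = 2.1π²/1.345² ≈ 11.457
  n=2: λ₂ = 8.4π²/1.345² ≈ 45.828 (4× faster decay)
  n=3: λ₃ = 18.9π²/1.345² ≈ 103.114 (9× faster decay)
As t → ∞, higher modes decay exponentially faster. The n=1 mode dominates: v ~ c₁ sin(πx/1.345) e^{-λ₁t}.
Decay rate: λ₁ = 2.1π²/1.345² ≈ 11.457.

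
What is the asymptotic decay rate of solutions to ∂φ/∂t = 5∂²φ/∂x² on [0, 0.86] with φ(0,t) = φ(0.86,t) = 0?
Eigenvalues: λₙ = 5n²π²/0.86².
First three modes:
  n=1: λ₁ = 5π²/0.86² ≈ 66.723
  n=2: λ₂ = 20π²/0.86² ≈ 266.89 (4× faster decay)
  n=3: λ₃ = 45π²/0.86² ≈ 600.503 (9× faster decay)
As t → ∞, higher modes decay exponentially faster. The n=1 mode dominates: φ ~ c₁ sin(πx/0.86) e^{-λ₁t}.
Decay rate: λ₁ = 5π²/0.86² ≈ 66.723.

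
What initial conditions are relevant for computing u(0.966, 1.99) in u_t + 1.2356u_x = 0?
A single point: x = -1.492844. The characteristic through (0.966, 1.99) is x - 1.2356t = const, so x = 0.966 - 1.2356·1.99 = -1.492844.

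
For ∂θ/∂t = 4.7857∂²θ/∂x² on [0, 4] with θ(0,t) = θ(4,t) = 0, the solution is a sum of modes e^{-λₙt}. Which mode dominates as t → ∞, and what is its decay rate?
Eigenvalues: λₙ = 4.7857n²π²/4².
First three modes:
  n=1: λ₁ = 4.7857π²/4² ≈ 2.952
  n=2: λ₂ = 19.1428π²/4² ≈ 11.808 (4× faster decay)
  n=3: λ₃ = 43.0713π²/4² ≈ 26.569 (9× faster decay)
As t → ∞, higher modes decay exponentially faster. The n=1 mode dominates: θ ~ c₁ sin(πx/4) e^{-λ₁t}.
Decay rate: λ₁ = 4.7857π²/4² ≈ 2.952.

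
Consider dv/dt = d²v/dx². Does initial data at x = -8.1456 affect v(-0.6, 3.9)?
Yes, for any finite x. The heat equation has infinite propagation speed, so all initial data affects all points at any t > 0.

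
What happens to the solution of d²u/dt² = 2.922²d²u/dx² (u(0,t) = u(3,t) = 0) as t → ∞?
u oscillates (no decay). Energy is conserved; the solution oscillates indefinitely as standing waves.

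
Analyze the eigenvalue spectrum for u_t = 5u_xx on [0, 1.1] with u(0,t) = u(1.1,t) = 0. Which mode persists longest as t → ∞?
Eigenvalues: λₙ = 5n²π²/1.1².
First three modes:
  n=1: λ₁ = 5π²/1.1² ≈ 40.783
  n=2: λ₂ = 20π²/1.1² ≈ 163.134 (4× faster decay)
  n=3: λ₃ = 45π²/1.1² ≈ 367.051 (9× faster decay)
As t → ∞, higher modes decay exponentially faster. The n=1 mode dominates: u ~ c₁ sin(πx/1.1) e^{-λ₁t}.
Decay rate: λ₁ = 5π²/1.1² ≈ 40.783.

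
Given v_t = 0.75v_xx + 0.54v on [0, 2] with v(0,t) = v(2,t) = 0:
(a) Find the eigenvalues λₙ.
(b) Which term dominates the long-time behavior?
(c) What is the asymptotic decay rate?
Eigenvalues: λₙ = 0.75n²π²/2² - 0.54.
First three modes:
  n=1: λ₁ = 0.75π²/2² - 0.54 ≈ 1.311
  n=2: λ₂ = 3π²/2² - 0.54 ≈ 6.862
  n=3: λ₃ = 6.75π²/2² - 0.54 ≈ 16.115
Since 0.75π²/2² ≈ 1.851 > 0.54, all λₙ > 0.
The n=1 mode decays slowest → dominates as t → ∞.
Asymptotic: v ~ c₁ sin(πx/2) e^{-λ₁t} with decay rate λ₁ ≈ 1.311.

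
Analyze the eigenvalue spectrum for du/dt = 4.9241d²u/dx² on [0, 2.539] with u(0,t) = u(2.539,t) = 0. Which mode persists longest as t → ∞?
Eigenvalues: λₙ = 4.9241n²π²/2.539².
First three modes:
  n=1: λ₁ = 4.9241π²/2.539² ≈ 7.539
  n=2: λ₂ = 19.6964π²/2.539² ≈ 30.155 (4× faster decay)
  n=3: λ₃ = 44.3169π²/2.539² ≈ 67.849 (9× faster decay)
As t → ∞, higher modes decay exponentially faster. The n=1 mode dominates: u ~ c₁ sin(πx/2.539) e^{-λ₁t}.
Decay rate: λ₁ = 4.9241π²/2.539² ≈ 7.539.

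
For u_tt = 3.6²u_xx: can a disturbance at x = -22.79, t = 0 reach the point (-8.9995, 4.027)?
Yes. The domain of dependence is [-23.4967, 5.4977], and -22.79 ∈ [-23.4967, 5.4977].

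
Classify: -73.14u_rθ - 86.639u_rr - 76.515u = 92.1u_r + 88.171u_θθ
Rewriting in standard form: -86.639u_rr - 73.14u_rθ - 88.171u_θθ - 92.1u_r - 76.515u = 0. Elliptic (discriminant = -25206.729476).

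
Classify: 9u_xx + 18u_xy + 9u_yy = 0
Parabolic (discriminant = 0).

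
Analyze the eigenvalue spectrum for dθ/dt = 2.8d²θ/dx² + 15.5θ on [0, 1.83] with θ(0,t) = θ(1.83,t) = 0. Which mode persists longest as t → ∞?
Eigenvalues: λₙ = 2.8n²π²/1.83² - 15.5.
First three modes:
  n=1: λ₁ = 2.8π²/1.83² - 15.5 ≈ -7.248
  n=2: λ₂ = 11.2π²/1.83² - 15.5 ≈ 17.508
  n=3: λ₃ = 25.2π²/1.83² - 15.5 ≈ 58.767
Since 2.8π²/1.83² ≈ 8.252 < 15.5, λ₁ < 0.
The n=1 mode grows fastest (−λₙ is largest for n=1) → dominates.
Asymptotic: θ ~ c₁ sin(πx/1.83) e^{7.248t} (exponential growth at rate −λ₁ ≈ 7.248).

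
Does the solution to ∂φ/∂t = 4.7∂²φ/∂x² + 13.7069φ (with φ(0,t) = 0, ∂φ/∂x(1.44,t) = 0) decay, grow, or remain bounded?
φ grows unboundedly. Reaction dominates diffusion (r=13.7069 > κπ²/(4L²)≈5.59); solution grows exponentially.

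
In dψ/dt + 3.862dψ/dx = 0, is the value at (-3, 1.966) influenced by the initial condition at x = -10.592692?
Yes. The characteristic through (-3, 1.966) passes through x = -10.592692.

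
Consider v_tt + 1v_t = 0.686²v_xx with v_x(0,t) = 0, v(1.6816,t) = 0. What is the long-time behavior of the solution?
As t → ∞, v → 0. Damping (γ=1) dissipates energy; oscillations decay exponentially.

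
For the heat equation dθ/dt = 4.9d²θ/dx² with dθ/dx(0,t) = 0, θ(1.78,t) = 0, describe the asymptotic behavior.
θ → 0. Heat escapes through the Dirichlet boundary.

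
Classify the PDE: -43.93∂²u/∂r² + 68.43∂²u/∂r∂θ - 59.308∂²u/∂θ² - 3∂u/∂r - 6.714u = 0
A = -43.93, B = 68.43, C = -59.308. Discriminant B² - 4AC = -5738.93686. Since -5738.93686 < 0, elliptic.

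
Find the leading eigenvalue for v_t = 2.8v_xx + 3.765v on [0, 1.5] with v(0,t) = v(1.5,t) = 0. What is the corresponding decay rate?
Eigenvalues: λₙ = 2.8n²π²/1.5² - 3.765.
First three modes:
  n=1: λ₁ = 2.8π²/1.5² - 3.765 ≈ 8.517
  n=2: λ₂ = 11.2π²/1.5² - 3.765 ≈ 45.364
  n=3: λ₃ = 25.2π²/1.5² - 3.765 ≈ 106.775
Since 2.8π²/1.5² ≈ 12.282 > 3.765, all λₙ > 0.
The n=1 mode decays slowest → dominates as t → ∞.
Asymptotic: v ~ c₁ sin(πx/1.5) e^{-λ₁t} with decay rate λ₁ ≈ 8.517.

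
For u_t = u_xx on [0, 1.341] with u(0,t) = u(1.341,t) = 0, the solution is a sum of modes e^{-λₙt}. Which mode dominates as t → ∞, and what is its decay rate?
Eigenvalues: λₙ = n²π²/1.341².
First three modes:
  n=1: λ₁ = π²/1.341² ≈ 5.488
  n=2: λ₂ = 4π²/1.341² ≈ 21.953 (4× faster decay)
  n=3: λ₃ = 9π²/1.341² ≈ 49.395 (9× faster decay)
As t → ∞, higher modes decay exponentially faster. The n=1 mode dominates: u ~ c₁ sin(πx/1.341) e^{-λ₁t}.
Decay rate: λ₁ = π²/1.341² ≈ 5.488.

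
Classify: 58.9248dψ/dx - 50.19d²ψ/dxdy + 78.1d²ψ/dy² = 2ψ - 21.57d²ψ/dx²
Rewriting in standard form: 21.57d²ψ/dx² - 50.19d²ψ/dxdy + 78.1d²ψ/dy² + 58.9248dψ/dx - 2ψ = 0. Elliptic (discriminant = -4219.4319).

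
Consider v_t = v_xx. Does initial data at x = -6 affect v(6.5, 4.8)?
Yes, for any finite x. The heat equation has infinite propagation speed, so all initial data affects all points at any t > 0.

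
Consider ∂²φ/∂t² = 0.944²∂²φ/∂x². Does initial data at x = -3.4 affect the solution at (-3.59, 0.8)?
Yes. The domain of dependence is [-4.3452, -2.8348], and -3.4 ∈ [-4.3452, -2.8348].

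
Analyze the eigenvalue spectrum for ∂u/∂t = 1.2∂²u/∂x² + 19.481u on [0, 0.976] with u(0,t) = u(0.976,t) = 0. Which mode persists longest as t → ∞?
Eigenvalues: λₙ = 1.2n²π²/0.976² - 19.481.
First three modes:
  n=1: λ₁ = 1.2π²/0.976² - 19.481 ≈ -7.048
  n=2: λ₂ = 4.8π²/0.976² - 19.481 ≈ 30.252
  n=3: λ₃ = 10.8π²/0.976² - 19.481 ≈ 92.417
Since 1.2π²/0.976² ≈ 12.433 < 19.481, λ₁ < 0.
The n=1 mode grows fastest (−λₙ is largest for n=1) → dominates.
Asymptotic: u ~ c₁ sin(πx/0.976) e^{7.048t} (exponential growth at rate −λ₁ ≈ 7.048).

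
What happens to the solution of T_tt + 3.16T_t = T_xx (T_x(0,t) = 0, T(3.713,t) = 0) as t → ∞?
T → 0. Damping (γ=3.16) dissipates energy; oscillations decay exponentially.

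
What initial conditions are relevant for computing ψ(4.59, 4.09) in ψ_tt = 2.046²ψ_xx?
Domain of dependence: [-3.77814, 12.95814]. Signals travel at speed 2.046, so data within |x - 4.59| ≤ 2.046·4.09 = 8.36814 can reach the point.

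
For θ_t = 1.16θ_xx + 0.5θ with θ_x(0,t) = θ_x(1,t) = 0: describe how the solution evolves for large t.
θ grows unboundedly. With Neumann BCs the constant mode has diffusion eigenvalue 0, so any r > 0 makes it grow like e^(0.5t); solution grows exponentially.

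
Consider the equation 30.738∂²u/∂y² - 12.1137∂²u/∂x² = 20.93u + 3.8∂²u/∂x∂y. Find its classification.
Rewriting in standard form: -12.1137∂²u/∂x² - 3.8∂²u/∂x∂y + 30.738∂²u/∂y² - 20.93u = 0. Hyperbolic. (A = -12.1137, B = -3.8, C = 30.738 gives B² - 4AC = 1503.8436424.)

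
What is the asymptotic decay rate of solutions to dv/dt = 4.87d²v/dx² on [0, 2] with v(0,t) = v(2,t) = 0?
Eigenvalues: λₙ = 4.87n²π²/2².
First three modes:
  n=1: λ₁ = 4.87π²/2² ≈ 12.016
  n=2: λ₂ = 19.48π²/2² ≈ 48.065 (4× faster decay)
  n=3: λ₃ = 43.83π²/2² ≈ 108.146 (9× faster decay)
As t → ∞, higher modes decay exponentially faster. The n=1 mode dominates: v ~ c₁ sin(πx/2) e^{-λ₁t}.
Decay rate: λ₁ = 4.87π²/2² ≈ 12.016.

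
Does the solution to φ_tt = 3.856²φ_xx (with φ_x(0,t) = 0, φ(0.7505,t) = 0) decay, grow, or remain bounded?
φ oscillates (no decay). Energy is conserved; the solution oscillates indefinitely as standing waves.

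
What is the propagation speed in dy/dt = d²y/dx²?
Infinite. The heat equation is parabolic, not hyperbolic, so disturbances propagate instantly.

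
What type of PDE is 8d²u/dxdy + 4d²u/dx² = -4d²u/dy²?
Rewriting in standard form: 4d²u/dx² + 8d²u/dxdy + 4d²u/dy² = 0. With A = 4, B = 8, C = 4, the discriminant is 0. This is a parabolic PDE.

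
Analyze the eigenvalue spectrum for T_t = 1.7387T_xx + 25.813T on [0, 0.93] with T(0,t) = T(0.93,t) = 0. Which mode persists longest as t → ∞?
Eigenvalues: λₙ = 1.7387n²π²/0.93² - 25.813.
First three modes:
  n=1: λ₁ = 1.7387π²/0.93² - 25.813 ≈ -5.972
  n=2: λ₂ = 6.9548π²/0.93² - 25.813 ≈ 53.55
  n=3: λ₃ = 15.6483π²/0.93² - 25.813 ≈ 152.754
Since 1.7387π²/0.93² ≈ 19.841 < 25.813, λ₁ < 0.
The n=1 mode grows fastest (−λₙ is largest for n=1) → dominates.
Asymptotic: T ~ c₁ sin(πx/0.93) e^{5.972t} (exponential growth at rate −λ₁ ≈ 5.972).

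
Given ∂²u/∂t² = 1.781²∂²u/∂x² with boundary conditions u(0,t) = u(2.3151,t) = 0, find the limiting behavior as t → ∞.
u oscillates (no decay). Energy is conserved; the solution oscillates indefinitely as standing waves.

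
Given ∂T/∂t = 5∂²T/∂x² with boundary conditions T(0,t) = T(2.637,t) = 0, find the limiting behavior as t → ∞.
T → 0. Heat diffuses out through both boundaries.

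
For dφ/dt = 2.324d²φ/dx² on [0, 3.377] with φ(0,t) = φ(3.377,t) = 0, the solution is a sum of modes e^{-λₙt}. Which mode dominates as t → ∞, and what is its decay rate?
Eigenvalues: λₙ = 2.324n²π²/3.377².
First three modes:
  n=1: λ₁ = 2.324π²/3.377² ≈ 2.011
  n=2: λ₂ = 9.296π²/3.377² ≈ 8.045 (4× faster decay)
  n=3: λ₃ = 20.916π²/3.377² ≈ 18.102 (9× faster decay)
As t → ∞, higher modes decay exponentially faster. The n=1 mode dominates: φ ~ c₁ sin(πx/3.377) e^{-λ₁t}.
Decay rate: λ₁ = 2.324π²/3.377² ≈ 2.011.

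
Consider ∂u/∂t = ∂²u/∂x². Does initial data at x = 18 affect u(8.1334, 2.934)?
Yes, for any finite x. The heat equation has infinite propagation speed, so all initial data affects all points at any t > 0.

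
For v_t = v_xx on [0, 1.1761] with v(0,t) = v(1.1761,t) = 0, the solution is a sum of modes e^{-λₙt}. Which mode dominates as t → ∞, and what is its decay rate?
Eigenvalues: λₙ = n²π²/1.1761².
First three modes:
  n=1: λ₁ = π²/1.1761² ≈ 7.135
  n=2: λ₂ = 4π²/1.1761² ≈ 28.541 (4× faster decay)
  n=3: λ₃ = 9π²/1.1761² ≈ 64.218 (9× faster decay)
As t → ∞, higher modes decay exponentially faster. The n=1 mode dominates: v ~ c₁ sin(πx/1.1761) e^{-λ₁t}.
Decay rate: λ₁ = π²/1.1761² ≈ 7.135.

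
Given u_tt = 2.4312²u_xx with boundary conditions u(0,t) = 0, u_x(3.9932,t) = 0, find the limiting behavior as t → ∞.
u oscillates (no decay). Energy is conserved; the solution oscillates indefinitely as standing waves.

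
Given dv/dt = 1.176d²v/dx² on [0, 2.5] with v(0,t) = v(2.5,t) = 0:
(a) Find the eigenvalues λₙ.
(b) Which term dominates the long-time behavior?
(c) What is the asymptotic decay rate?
Eigenvalues: λₙ = 1.176n²π²/2.5².
First three modes:
  n=1: λ₁ = 1.176π²/2.5² ≈ 1.857
  n=2: λ₂ = 4.704π²/2.5² ≈ 7.428 (4× faster decay)
  n=3: λ₃ = 10.584π²/2.5² ≈ 16.714 (9× faster decay)
As t → ∞, higher modes decay exponentially faster. The n=1 mode dominates: v ~ c₁ sin(πx/2.5) e^{-λ₁t}.
Decay rate: λ₁ = 1.176π²/2.5² ≈ 1.857.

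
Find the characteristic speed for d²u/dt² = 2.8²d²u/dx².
Speed = 2.8. Information travels along characteristics x = x₀ ± 2.8t.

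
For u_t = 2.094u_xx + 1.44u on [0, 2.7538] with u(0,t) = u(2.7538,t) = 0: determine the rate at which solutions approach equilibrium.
Eigenvalues: λₙ = 2.094n²π²/2.7538² - 1.44.
First three modes:
  n=1: λ₁ = 2.094π²/2.7538² - 1.44 ≈ 1.285
  n=2: λ₂ = 8.376π²/2.7538² - 1.44 ≈ 9.461
  n=3: λ₃ = 18.846π²/2.7538² - 1.44 ≈ 23.088
Since 2.094π²/2.7538² ≈ 2.725 > 1.44, all λₙ > 0.
The n=1 mode decays slowest → dominates as t → ∞.
Asymptotic: u ~ c₁ sin(πx/2.7538) e^{-λ₁t} with decay rate λ₁ ≈ 1.285.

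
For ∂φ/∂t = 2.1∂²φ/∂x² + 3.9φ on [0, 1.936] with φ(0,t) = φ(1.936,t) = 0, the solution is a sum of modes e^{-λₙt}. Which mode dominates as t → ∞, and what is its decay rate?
Eigenvalues: λₙ = 2.1n²π²/1.936² - 3.9.
First three modes:
  n=1: λ₁ = 2.1π²/1.936² - 3.9 ≈ 1.63
  n=2: λ₂ = 8.4π²/1.936² - 3.9 ≈ 18.219
  n=3: λ₃ = 18.9π²/1.936² - 3.9 ≈ 45.868
Since 2.1π²/1.936² ≈ 5.53 > 3.9, all λₙ > 0.
The n=1 mode decays slowest → dominates as t → ∞.
Asymptotic: φ ~ c₁ sin(πx/1.936) e^{-λ₁t} with decay rate λ₁ ≈ 1.63.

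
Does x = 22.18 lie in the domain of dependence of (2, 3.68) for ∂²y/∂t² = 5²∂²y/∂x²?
No. The domain of dependence is [-16.4, 20.4], and 22.18 is outside this interval.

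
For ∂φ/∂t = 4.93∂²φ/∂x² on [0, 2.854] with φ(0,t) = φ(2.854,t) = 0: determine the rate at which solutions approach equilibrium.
Eigenvalues: λₙ = 4.93n²π²/2.854².
First three modes:
  n=1: λ₁ = 4.93π²/2.854² ≈ 5.974
  n=2: λ₂ = 19.72π²/2.854² ≈ 23.895 (4× faster decay)
  n=3: λ₃ = 44.37π²/2.854² ≈ 53.763 (9× faster decay)
As t → ∞, higher modes decay exponentially faster. The n=1 mode dominates: φ ~ c₁ sin(πx/2.854) e^{-λ₁t}.
Decay rate: λ₁ = 4.93π²/2.854² ≈ 5.974.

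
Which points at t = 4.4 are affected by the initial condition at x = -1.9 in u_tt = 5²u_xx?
Domain of influence: [-23.9, 20.1]. Data at x = -1.9 spreads outward at speed 5.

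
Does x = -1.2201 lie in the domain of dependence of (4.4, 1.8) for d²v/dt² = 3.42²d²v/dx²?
Yes. The domain of dependence is [-1.756, 10.556], and -1.2201 ∈ [-1.756, 10.556].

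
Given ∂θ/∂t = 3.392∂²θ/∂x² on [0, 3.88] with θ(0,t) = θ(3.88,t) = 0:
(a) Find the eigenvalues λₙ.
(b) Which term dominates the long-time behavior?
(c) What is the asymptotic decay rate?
Eigenvalues: λₙ = 3.392n²π²/3.88².
First three modes:
  n=1: λ₁ = 3.392π²/3.88² ≈ 2.224
  n=2: λ₂ = 13.568π²/3.88² ≈ 8.895 (4× faster decay)
  n=3: λ₃ = 30.528π²/3.88² ≈ 20.014 (9× faster decay)
As t → ∞, higher modes decay exponentially faster. The n=1 mode dominates: θ ~ c₁ sin(πx/3.88) e^{-λ₁t}.
Decay rate: λ₁ = 3.392π²/3.88² ≈ 2.224.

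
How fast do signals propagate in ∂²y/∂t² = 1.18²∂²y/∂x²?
Speed = 1.18. Information travels along characteristics x = x₀ ± 1.18t.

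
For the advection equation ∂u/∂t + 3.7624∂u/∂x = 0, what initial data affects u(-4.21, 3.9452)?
A single point: x = -19.05342048. The characteristic through (-4.21, 3.9452) is x - 3.7624t = const, so x = -4.21 - 3.7624·3.9452 = -19.05342048.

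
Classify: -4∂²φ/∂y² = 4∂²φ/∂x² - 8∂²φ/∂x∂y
Rewriting in standard form: -4∂²φ/∂x² + 8∂²φ/∂x∂y - 4∂²φ/∂y² = 0. Parabolic (discriminant = 0).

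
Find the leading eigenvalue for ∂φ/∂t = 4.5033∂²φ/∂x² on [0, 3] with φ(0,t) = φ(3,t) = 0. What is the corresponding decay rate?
Eigenvalues: λₙ = 4.5033n²π²/3².
First three modes:
  n=1: λ₁ = 4.5033π²/3² ≈ 4.938
  n=2: λ₂ = 18.0132π²/3² ≈ 19.754 (4× faster decay)
  n=3: λ₃ = 40.5297π²/3² ≈ 44.446 (9× faster decay)
As t → ∞, higher modes decay exponentially faster. The n=1 mode dominates: φ ~ c₁ sin(πx/3) e^{-λ₁t}.
Decay rate: λ₁ = 4.5033π²/3² ≈ 4.938.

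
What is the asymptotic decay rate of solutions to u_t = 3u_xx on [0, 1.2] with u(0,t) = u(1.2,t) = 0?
Eigenvalues: λₙ = 3n²π²/1.2².
First three modes:
  n=1: λ₁ = 3π²/1.2² ≈ 20.562
  n=2: λ₂ = 12π²/1.2² ≈ 82.247 (4× faster decay)
  n=3: λ₃ = 27π²/1.2² ≈ 185.055 (9× faster decay)
As t → ∞, higher modes decay exponentially faster. The n=1 mode dominates: u ~ c₁ sin(πx/1.2) e^{-λ₁t}.
Decay rate: λ₁ = 3π²/1.2² ≈ 20.562.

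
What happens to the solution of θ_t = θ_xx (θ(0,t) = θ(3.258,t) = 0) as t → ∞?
θ → 0. Heat diffuses out through both boundaries.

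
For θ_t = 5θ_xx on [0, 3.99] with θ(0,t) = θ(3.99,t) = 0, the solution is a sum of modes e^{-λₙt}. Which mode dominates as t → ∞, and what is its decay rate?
Eigenvalues: λₙ = 5n²π²/3.99².
First three modes:
  n=1: λ₁ = 5π²/3.99² ≈ 3.1
  n=2: λ₂ = 20π²/3.99² ≈ 12.399 (4× faster decay)
  n=3: λ₃ = 45π²/3.99² ≈ 27.898 (9× faster decay)
As t → ∞, higher modes decay exponentially faster. The n=1 mode dominates: θ ~ c₁ sin(πx/3.99) e^{-λ₁t}.
Decay rate: λ₁ = 5π²/3.99² ≈ 3.1.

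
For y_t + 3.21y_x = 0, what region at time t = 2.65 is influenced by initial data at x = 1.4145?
At x = 9.921. The characteristic carries data from (1.4145, 0) to (9.921, 2.65).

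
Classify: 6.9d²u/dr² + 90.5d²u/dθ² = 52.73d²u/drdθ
Rewriting in standard form: 6.9d²u/dr² - 52.73d²u/drdθ + 90.5d²u/dθ² = 0. Hyperbolic (discriminant = 282.6529).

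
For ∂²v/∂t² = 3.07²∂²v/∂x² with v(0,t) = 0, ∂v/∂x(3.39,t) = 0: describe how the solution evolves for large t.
v oscillates (no decay). Energy is conserved; the solution oscillates indefinitely as standing waves.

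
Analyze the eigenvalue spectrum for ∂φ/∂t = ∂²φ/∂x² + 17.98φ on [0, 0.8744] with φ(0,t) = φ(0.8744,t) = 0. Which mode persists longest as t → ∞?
Eigenvalues: λₙ = n²π²/0.8744² - 17.98.
First three modes:
  n=1: λ₁ = π²/0.8744² - 17.98 ≈ -5.071
  n=2: λ₂ = 4π²/0.8744² - 17.98 ≈ 33.654
  n=3: λ₃ = 9π²/0.8744² - 17.98 ≈ 98.197
Since π²/0.8744² ≈ 12.909 < 17.98, λ₁ < 0.
The n=1 mode grows fastest (−λₙ is largest for n=1) → dominates.
Asymptotic: φ ~ c₁ sin(πx/0.8744) e^{5.071t} (exponential growth at rate −λ₁ ≈ 5.071).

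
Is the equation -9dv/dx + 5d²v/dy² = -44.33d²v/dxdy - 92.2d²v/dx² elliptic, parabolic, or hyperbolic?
Rewriting in standard form: 92.2d²v/dx² + 44.33d²v/dxdy + 5d²v/dy² - 9dv/dx = 0. Computing B² - 4AC with A = 92.2, B = 44.33, C = 5: discriminant = 121.1489 (positive). Answer: hyperbolic.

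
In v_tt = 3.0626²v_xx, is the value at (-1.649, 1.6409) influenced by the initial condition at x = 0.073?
Yes. The domain of dependence is [-6.67442034, 3.37642034], and 0.073 ∈ [-6.67442034, 3.37642034].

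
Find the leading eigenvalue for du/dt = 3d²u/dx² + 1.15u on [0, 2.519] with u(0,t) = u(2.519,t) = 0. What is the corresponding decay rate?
Eigenvalues: λₙ = 3n²π²/2.519² - 1.15.
First three modes:
  n=1: λ₁ = 3π²/2.519² - 1.15 ≈ 3.516
  n=2: λ₂ = 12π²/2.519² - 1.15 ≈ 17.515
  n=3: λ₃ = 27π²/2.519² - 1.15 ≈ 40.846
Since 3π²/2.519² ≈ 4.666 > 1.15, all λₙ > 0.
The n=1 mode decays slowest → dominates as t → ∞.
Asymptotic: u ~ c₁ sin(πx/2.519) e^{-λ₁t} with decay rate λ₁ ≈ 3.516.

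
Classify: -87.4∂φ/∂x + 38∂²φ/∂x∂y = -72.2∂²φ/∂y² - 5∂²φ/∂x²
Rewriting in standard form: 5∂²φ/∂x² + 38∂²φ/∂x∂y + 72.2∂²φ/∂y² - 87.4∂φ/∂x = 0. Parabolic (discriminant = 0).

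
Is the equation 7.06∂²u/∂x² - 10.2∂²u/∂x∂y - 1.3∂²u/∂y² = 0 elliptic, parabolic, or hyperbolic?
Computing B² - 4AC with A = 7.06, B = -10.2, C = -1.3: discriminant = 140.752 (positive). Answer: hyperbolic.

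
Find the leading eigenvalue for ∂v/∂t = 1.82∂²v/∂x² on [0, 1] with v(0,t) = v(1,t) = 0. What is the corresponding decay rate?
Eigenvalues: λₙ = 1.82n²π².
First three modes:
  n=1: λ₁ = 1.82π² ≈ 17.963
  n=2: λ₂ = 7.28π² ≈ 71.851 (4× faster decay)
  n=3: λ₃ = 16.38π² ≈ 161.664 (9× faster decay)
As t → ∞, higher modes decay exponentially faster. The n=1 mode dominates: v ~ c₁ sin(πx) e^{-λ₁t}.
Decay rate: λ₁ = 1.82π² ≈ 17.963.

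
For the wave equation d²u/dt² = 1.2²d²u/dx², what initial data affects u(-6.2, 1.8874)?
Domain of dependence: [-8.46488, -3.93512]. Signals travel at speed 1.2, so data within |x - -6.2| ≤ 1.2·1.8874 = 2.26488 can reach the point.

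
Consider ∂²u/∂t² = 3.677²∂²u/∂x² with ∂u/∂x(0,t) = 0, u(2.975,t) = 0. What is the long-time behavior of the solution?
As t → ∞, u oscillates (no decay). Energy is conserved; the solution oscillates indefinitely as standing waves.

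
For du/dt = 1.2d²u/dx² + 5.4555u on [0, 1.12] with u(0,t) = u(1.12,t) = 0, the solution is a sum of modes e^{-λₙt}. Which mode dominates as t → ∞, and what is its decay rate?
Eigenvalues: λₙ = 1.2n²π²/1.12² - 5.4555.
First three modes:
  n=1: λ₁ = 1.2π²/1.12² - 5.4555 ≈ 3.986
  n=2: λ₂ = 4.8π²/1.12² - 5.4555 ≈ 32.311
  n=3: λ₃ = 10.8π²/1.12² - 5.4555 ≈ 79.519
Since 1.2π²/1.12² ≈ 9.442 > 5.4555, all λₙ > 0.
The n=1 mode decays slowest → dominates as t → ∞.
Asymptotic: u ~ c₁ sin(πx/1.12) e^{-λ₁t} with decay rate λ₁ ≈ 3.986.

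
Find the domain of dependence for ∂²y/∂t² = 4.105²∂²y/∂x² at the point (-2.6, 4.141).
Domain of dependence: [-19.598805, 14.398805]. Signals travel at speed 4.105, so data within |x - -2.6| ≤ 4.105·4.141 = 16.998805 can reach the point.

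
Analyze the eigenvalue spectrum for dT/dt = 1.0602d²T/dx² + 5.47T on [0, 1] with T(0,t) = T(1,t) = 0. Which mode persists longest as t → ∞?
Eigenvalues: λₙ = 1.0602n²π²/1² - 5.47.
First three modes:
  n=1: λ₁ = 1.0602π² - 5.47 ≈ 4.994
  n=2: λ₂ = 4.2408π² - 5.47 ≈ 36.385
  n=3: λ₃ = 9.5418π² - 5.47 ≈ 88.704
Since 1.0602π² ≈ 10.464 > 5.47, all λₙ > 0.
The n=1 mode decays slowest → dominates as t → ∞.
Asymptotic: T ~ c₁ sin(πx/1) e^{-λ₁t} with decay rate λ₁ ≈ 4.994.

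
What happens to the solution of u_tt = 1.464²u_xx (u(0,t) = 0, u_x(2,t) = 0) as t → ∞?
u oscillates (no decay). Energy is conserved; the solution oscillates indefinitely as standing waves.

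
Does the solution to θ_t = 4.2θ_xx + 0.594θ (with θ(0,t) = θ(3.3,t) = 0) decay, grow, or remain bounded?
θ → 0. Diffusion dominates reaction (r=0.594 < κπ²/L²≈3.81); solution decays.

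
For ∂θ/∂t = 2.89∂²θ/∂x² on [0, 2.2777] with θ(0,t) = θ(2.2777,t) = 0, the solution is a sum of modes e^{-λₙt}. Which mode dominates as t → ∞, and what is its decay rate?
Eigenvalues: λₙ = 2.89n²π²/2.2777².
First three modes:
  n=1: λ₁ = 2.89π²/2.2777² ≈ 5.498
  n=2: λ₂ = 11.56π²/2.2777² ≈ 21.992 (4× faster decay)
  n=3: λ₃ = 26.01π²/2.2777² ≈ 49.482 (9× faster decay)
As t → ∞, higher modes decay exponentially faster. The n=1 mode dominates: θ ~ c₁ sin(πx/2.2777) e^{-λ₁t}.
Decay rate: λ₁ = 2.89π²/2.2777² ≈ 5.498.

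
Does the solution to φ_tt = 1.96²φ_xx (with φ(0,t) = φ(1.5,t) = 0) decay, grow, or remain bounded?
φ oscillates (no decay). Energy is conserved; the solution oscillates indefinitely as standing waves.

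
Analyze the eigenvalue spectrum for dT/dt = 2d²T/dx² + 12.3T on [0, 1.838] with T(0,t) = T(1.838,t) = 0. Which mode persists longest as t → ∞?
Eigenvalues: λₙ = 2n²π²/1.838² - 12.3.
First three modes:
  n=1: λ₁ = 2π²/1.838² - 12.3 ≈ -6.457
  n=2: λ₂ = 8π²/1.838² - 12.3 ≈ 11.072
  n=3: λ₃ = 18π²/1.838² - 12.3 ≈ 40.287
Since 2π²/1.838² ≈ 5.843 < 12.3, λ₁ < 0.
The n=1 mode grows fastest (−λₙ is largest for n=1) → dominates.
Asymptotic: T ~ c₁ sin(πx/1.838) e^{6.457t} (exponential growth at rate −λ₁ ≈ 6.457).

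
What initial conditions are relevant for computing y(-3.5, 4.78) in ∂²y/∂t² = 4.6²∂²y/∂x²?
Domain of dependence: [-25.488, 18.488]. Signals travel at speed 4.6, so data within |x - -3.5| ≤ 4.6·4.78 = 21.988 can reach the point.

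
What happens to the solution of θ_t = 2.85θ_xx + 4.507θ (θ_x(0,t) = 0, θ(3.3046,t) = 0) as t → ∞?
θ grows unboundedly. Reaction dominates diffusion (r=4.507 > κπ²/(4L²)≈0.64); solution grows exponentially.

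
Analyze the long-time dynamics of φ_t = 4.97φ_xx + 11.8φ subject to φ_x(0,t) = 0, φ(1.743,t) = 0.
Long-time behavior: φ grows unboundedly. Reaction dominates diffusion (r=11.8 > κπ²/(4L²)≈4.04); solution grows exponentially.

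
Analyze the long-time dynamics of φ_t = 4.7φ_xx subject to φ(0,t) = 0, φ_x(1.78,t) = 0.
Long-time behavior: φ → 0. Heat escapes through the Dirichlet boundary.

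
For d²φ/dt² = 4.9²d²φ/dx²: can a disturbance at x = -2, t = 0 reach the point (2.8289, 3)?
Yes. The domain of dependence is [-11.8711, 17.5289], and -2 ∈ [-11.8711, 17.5289].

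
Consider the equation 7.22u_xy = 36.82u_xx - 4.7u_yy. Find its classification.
Rewriting in standard form: -36.82u_xx + 7.22u_xy + 4.7u_yy = 0. Hyperbolic. (A = -36.82, B = 7.22, C = 4.7 gives B² - 4AC = 744.3444.)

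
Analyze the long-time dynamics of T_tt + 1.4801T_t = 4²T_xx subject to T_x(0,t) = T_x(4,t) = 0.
Long-time behavior: T → constant (steady state). Damping (γ=1.4801) dissipates the nonconstant modes; with Neumann BCs the spatial average obeys M''+γM'=0 and tends to a finite limit.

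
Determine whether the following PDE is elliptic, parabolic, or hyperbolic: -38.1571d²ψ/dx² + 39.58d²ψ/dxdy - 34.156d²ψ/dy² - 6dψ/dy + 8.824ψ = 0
Coefficients: A = -38.1571, B = 39.58, C = -34.156. B² - 4AC = -3646.5992304, which is negative, so the equation is elliptic.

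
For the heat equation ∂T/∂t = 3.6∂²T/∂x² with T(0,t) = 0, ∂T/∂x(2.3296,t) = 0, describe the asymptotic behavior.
T → 0. Heat escapes through the Dirichlet boundary.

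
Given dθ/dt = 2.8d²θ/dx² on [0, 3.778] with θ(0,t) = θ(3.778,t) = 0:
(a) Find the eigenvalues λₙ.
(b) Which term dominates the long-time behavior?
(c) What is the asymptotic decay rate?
Eigenvalues: λₙ = 2.8n²π²/3.778².
First three modes:
  n=1: λ₁ = 2.8π²/3.778² ≈ 1.936
  n=2: λ₂ = 11.2π²/3.778² ≈ 7.745 (4× faster decay)
  n=3: λ₃ = 25.2π²/3.778² ≈ 17.425 (9× faster decay)
As t → ∞, higher modes decay exponentially faster. The n=1 mode dominates: θ ~ c₁ sin(πx/3.778) e^{-λ₁t}.
Decay rate: λ₁ = 2.8π²/3.778² ≈ 1.936.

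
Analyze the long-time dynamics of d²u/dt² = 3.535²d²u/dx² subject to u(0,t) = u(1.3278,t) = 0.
Long-time behavior: u oscillates (no decay). Energy is conserved; the solution oscillates indefinitely as standing waves.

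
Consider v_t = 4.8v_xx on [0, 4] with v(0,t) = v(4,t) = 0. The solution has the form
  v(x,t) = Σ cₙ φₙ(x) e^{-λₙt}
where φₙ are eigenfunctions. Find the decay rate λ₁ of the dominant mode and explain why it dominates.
Eigenvalues: λₙ = 4.8n²π²/4².
First three modes:
  n=1: λ₁ = 4.8π²/4² ≈ 2.961
  n=2: λ₂ = 19.2π²/4² ≈ 11.844 (4× faster decay)
  n=3: λ₃ = 43.2π²/4² ≈ 26.648 (9× faster decay)
As t → ∞, higher modes decay exponentially faster. The n=1 mode dominates: v ~ c₁ sin(πx/4) e^{-λ₁t}.
Decay rate: λ₁ = 4.8π²/4² ≈ 2.961.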